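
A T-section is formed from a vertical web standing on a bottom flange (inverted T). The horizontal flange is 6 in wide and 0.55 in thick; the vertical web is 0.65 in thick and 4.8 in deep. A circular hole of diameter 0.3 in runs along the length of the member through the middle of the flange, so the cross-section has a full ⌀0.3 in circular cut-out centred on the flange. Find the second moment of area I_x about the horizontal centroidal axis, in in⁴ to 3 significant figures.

Treat the section as a set of non-overlapping primitives; coordinates are from the bounding-box lower-left.
Flange: 6 × 0.55, A = 3.3 in², y = 0.275 in, Ī = 0.083188 in⁴.
Web: 0.65 × 4.8, A = 3.12 in², y = 2.95 in, Ī = 5.9904 in⁴.
Hole (subtracted): ⌀0.3, A = 0.070686 in², y = 0.275 in, Ī = 0.00039761 in⁴.
Centroid: ȳ = ΣA·y / ΣA = 1.5895 in.
Transfer each piece to the horizontal centroidal axis using Ī + A·d² with d = y − 1.5895:
  flange: d = -1.3145 in → contributes +5.7851 in⁴
  web: d = 1.3605 in → contributes +11.766 in⁴
  hole: d = -1.3145 in → contributes −0.12253 in⁴
Total I = 17.428 in⁴.

I_x ≈ 17.4 in⁴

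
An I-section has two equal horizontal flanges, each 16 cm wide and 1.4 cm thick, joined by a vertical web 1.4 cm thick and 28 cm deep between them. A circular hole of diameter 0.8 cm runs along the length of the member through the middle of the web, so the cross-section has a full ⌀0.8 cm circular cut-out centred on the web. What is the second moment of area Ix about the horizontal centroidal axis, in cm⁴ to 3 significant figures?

Ix ≈ 1.22 × 10⁴ cm⁴

Decompose the section into non-overlapping parts with the origin at the bottom-left of its bounding rectangle.
Bottom flange: 16 × 1.4, A = 22.4 cm², y = 0.7 cm, Ī = 3.6587 cm⁴.
Web: 1.4 × 28, A = 39.2 cm², y = 15.4 cm, Ī = 2561.1 cm⁴.
Top flange: 16 × 1.4, A = 22.4 cm², y = 30.1 cm, Ī = 3.6587 cm⁴.
Hole (subtracted): ⌀0.8, A = 0.50265 cm², y = 15.4 cm, Ī = 0.020106 cm⁴.
By symmetry the centroid is at mid-height, ȳ = 15.4 cm.
Transfer each piece to the horizontal centroidal axis using Ī + A·d² with d = y − 15.4:
  bottom flange: d = -14.7 cm → contributes +4844.1 cm⁴
  web: d = 0 cm → contributes +2561.1 cm⁴
  top flange: d = 14.7 cm → contributes +4844.1 cm⁴
  hole: d = 0 cm → contributes −0.020106 cm⁴
Total I = 12 249 cm⁴.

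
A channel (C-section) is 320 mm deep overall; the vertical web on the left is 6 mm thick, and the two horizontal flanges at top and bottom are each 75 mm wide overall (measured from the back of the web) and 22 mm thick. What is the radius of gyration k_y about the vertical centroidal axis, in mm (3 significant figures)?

k_y ≈ 24.0 mm

Split into non-overlapping primitives; take the origin at the lower-left of the bounding box.
Web: 6 × 320, A = 1 920 mm², x = 3 mm, Ī = 5 760 mm⁴.
Top flange (beyond web): 69 × 22, A = 1 518 mm², x = 40.5 mm, Ī = 602 267 mm⁴.
Bottom flange (beyond web): 69 × 22, A = 1 518 mm², x = 40.5 mm, Ī = 602 267 mm⁴.
Centroid: x̄ = ΣA·x / ΣA = 25.972 mm.
Transfer each piece to the vertical centroidal axis using Ī + A·d² with d = x − 25.972:
  web: d = -22.972 mm → contributes +1 018 982 mm⁴
  top flange (beyond web): d = 14.528 mm → contributes +922 653 mm⁴
  bottom flange (beyond web): d = 14.528 mm → contributes +922 653 mm⁴
Total I = 2 864 288 mm⁴.
Radius of gyration: k = √(I/A) = √(2 864 288 / 4 956) = 24.04 mm.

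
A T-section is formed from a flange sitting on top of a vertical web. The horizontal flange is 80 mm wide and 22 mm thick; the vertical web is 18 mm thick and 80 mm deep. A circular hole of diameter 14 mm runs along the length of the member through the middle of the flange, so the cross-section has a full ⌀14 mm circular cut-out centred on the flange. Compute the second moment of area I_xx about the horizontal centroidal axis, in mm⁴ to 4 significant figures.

Break the section into simple shapes (no overlaps), measuring from the bottom-left corner of the bounding box.
Flange: 80 × 22, A = 1 760 mm², y = 91 mm, Ī = 70986.7 mm⁴.
Web: 18 × 80, A = 1 440 mm², y = 40 mm, Ī = 768 000 mm⁴.
Hole (subtracted): ⌀14, A = 153.938 mm², y = 91 mm, Ī = 1885.74 mm⁴.
Centroid: ȳ = ΣA·y / ΣA = 66.8902 mm.
Transfer each piece to the horizontal centroidal axis using Ī + A·d² with d = y − 66.8902:
  flange: d = 24.1098 mm → contributes +1 094 045 mm⁴
  web: d = -26.8902 mm → contributes +1 809 238 mm⁴
  hole: d = 24.1098 mm → contributes −91367.4 mm⁴
Total I = 2 811 916 mm⁴.

I_xx ≈ 2.812 × 10⁶ mm⁴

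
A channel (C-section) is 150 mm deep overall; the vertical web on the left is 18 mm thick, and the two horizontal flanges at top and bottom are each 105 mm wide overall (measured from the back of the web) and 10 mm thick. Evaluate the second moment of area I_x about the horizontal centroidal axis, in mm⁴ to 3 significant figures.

I_x ≈ 1.36 × 10⁷ mm⁴

Split into non-overlapping primitives; take the origin at the lower-left of the bounding box.
Web: 18 × 150, A = 2 700 mm², y = 75 mm, Ī = 5 062 500 mm⁴.
Top flange (beyond web): 87 × 10, A = 870 mm², y = 145 mm, Ī = 7 250 mm⁴.
Bottom flange (beyond web): 87 × 10, A = 870 mm², y = 5 mm, Ī = 7 250 mm⁴.
By symmetry the centroid is at mid-height, ȳ = 75 mm.
Transfer each piece to the horizontal centroidal axis using Ī + A·d² with d = y − 75:
  web: d = 0 mm → contributes +5 062 500 mm⁴
  top flange (beyond web): d = 70 mm → contributes +4 270 250 mm⁴
  bottom flange (beyond web): d = -70 mm → contributes +4 270 250 mm⁴
Total I = 13 603 000 mm⁴.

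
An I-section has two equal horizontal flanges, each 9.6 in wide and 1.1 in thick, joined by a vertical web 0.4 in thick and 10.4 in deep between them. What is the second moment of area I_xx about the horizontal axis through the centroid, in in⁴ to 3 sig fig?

Treat the section as a set of non-overlapping primitives; coordinates are from the bounding-box lower-left.
Bottom flange: 9.6 × 1.1, A = 10.56 in², y = 0.55 in, Ī = 1.0648 in⁴.
Web: 0.4 × 10.4, A = 4.16 in², y = 6.3 in, Ī = 37.495 in⁴.
Top flange: 9.6 × 1.1, A = 10.56 in², y = 12.05 in, Ī = 1.0648 in⁴.
By symmetry the centroid is at mid-height, ȳ = 6.3 in.
Transfer each piece to the horizontal axis through the centroid using Ī + A·d² with d = y − 6.3:
  bottom flange: d = -5.75 in → contributes +350.2 in⁴
  web: d = 0 in → contributes +37.495 in⁴
  top flange: d = 5.75 in → contributes +350.2 in⁴
Total I = 737.91 in⁴.

I_xx ≈ 738 in⁴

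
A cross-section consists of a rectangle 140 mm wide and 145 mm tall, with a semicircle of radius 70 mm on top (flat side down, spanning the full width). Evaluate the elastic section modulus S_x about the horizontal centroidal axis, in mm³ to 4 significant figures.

S_x ≈ 8.436 × 10⁵ mm³

Treat the section as a set of non-overlapping primitives; coordinates are from the bounding-box lower-left.
Rectangular body: 140 × 145, A = 20 300 mm², y = 72.5 mm, Ī = 35 567 292 mm⁴.
Semicircular cap: semicircle r = 70, A = 7696.9 mm², y = 174.709 mm, Ī = 2 635 265 mm⁴.
Centroid: ȳ = ΣA·y / ΣA = 100.599 mm.
Transfer each piece to the horizontal centroidal axis using Ī + A·d² with d = y − 100.599:
  rectangular body: d = -28.0993 mm → contributes +51 595 524 mm⁴
  semicircular cap: d = 74.1097 mm → contributes +44 908 521 mm⁴
Total I = 96 504 044 mm⁴.
Extreme fibre distance c = 114.401 mm; S = I/c = 843 561 mm³.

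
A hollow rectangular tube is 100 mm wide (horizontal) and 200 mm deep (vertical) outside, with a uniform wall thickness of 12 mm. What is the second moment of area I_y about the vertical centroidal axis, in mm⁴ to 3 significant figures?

I_y ≈ 1.02 × 10⁷ mm⁴

Treat the section as a set of non-overlapping primitives; coordinates are from the bounding-box lower-left.
Outer rectangle: 100 × 200, A = 20 000 mm², x = 50 mm, Ī = 16 666 667 mm⁴.
Inner void (subtracted): 76 × 176, A = 13 376 mm², x = 50 mm, Ī = 6 438 315 mm⁴.
By symmetry the centroid is at mid-width, x̄ = 50 mm.
All pieces are centred on the vertical centroidal axis, so I = ΣĪ (holes subtracted) = 10 228 352 mm⁴.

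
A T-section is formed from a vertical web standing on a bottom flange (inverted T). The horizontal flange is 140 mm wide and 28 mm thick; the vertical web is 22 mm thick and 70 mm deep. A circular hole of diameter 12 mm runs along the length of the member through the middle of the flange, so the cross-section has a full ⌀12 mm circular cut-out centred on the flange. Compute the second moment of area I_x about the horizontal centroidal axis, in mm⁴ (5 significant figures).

Decompose the section into non-overlapping parts with the origin at the bottom-left of its bounding rectangle.
Flange: 140 × 28, A = 3 920 mm², y = 14 mm, Ī = 256106.7 mm⁴.
Web: 22 × 70, A = 1 540 mm², y = 63 mm, Ī = 628833.3 mm⁴.
Hole (subtracted): ⌀12, A = 113.0973 mm², y = 14 mm, Ī = 1017.876 mm⁴.
Centroid: ȳ = ΣA·y / ΣA = 28.11284 mm.
Transfer each piece to the horizontal centroidal axis using Ī + A·d² with d = y − 28.11284:
  flange: d = -14.11284 mm → contributes +1 036 862 mm⁴
  web: d = 34.88716 mm → contributes +2 503 188 mm⁴
  hole: d = -14.11284 mm → contributes −23543.74 mm⁴
Total I = 3 516 507 mm⁴.

I_x ≈ 3.5165 × 10⁶ mm⁴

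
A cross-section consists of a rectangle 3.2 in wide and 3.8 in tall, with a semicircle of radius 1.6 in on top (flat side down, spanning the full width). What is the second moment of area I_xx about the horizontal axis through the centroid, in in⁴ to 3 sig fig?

Split into non-overlapping primitives; take the origin at the lower-left of the bounding box.
Rectangular body: 3.2 × 3.8, A = 12.16 in², y = 1.9 in, Ī = 14.633 in⁴.
Semicircular cap: semicircle r = 1.6, A = 4.0212 in², y = 4.4791 in, Ī = 0.7193 in⁴.
Centroid: ȳ = ΣA·y / ΣA = 2.5409 in.
Transfer each piece to the horizontal axis through the centroid using Ī + A·d² with d = y − 2.5409:
  rectangular body: d = -0.64093 in → contributes +19.628 in⁴
  semicircular cap: d = 1.9381 in → contributes +15.825 in⁴
Total I = 35.452 in⁴.

I_xx ≈ 35.5 in⁴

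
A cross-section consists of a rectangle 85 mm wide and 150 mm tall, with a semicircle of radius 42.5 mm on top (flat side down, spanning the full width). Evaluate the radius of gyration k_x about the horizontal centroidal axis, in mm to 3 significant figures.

Decompose the section into non-overlapping parts with the origin at the bottom-left of its bounding rectangle.
Rectangular body: 85 × 150, A = 12 750 mm², y = 75 mm, Ī = 23 906 250 mm⁴.
Semicircular cap: semicircle r = 42.5, A = 2837.3 mm², y = 168.04 mm, Ī = 358 086 mm⁴.
Centroid: ȳ = ΣA·y / ΣA = 91.935 mm.
Transfer each piece to the horizontal centroidal axis using Ī + A·d² with d = y − 91.935:
  rectangular body: d = -16.935 mm → contributes +27 562 899 mm⁴
  semicircular cap: d = 76.103 mm → contributes +16 790 285 mm⁴
Total I = 44 353 184 mm⁴.
Radius of gyration: k = √(I/A) = √(44 353 184 / 15 587) = 53.343 mm.

k_x ≈ 53.3 mm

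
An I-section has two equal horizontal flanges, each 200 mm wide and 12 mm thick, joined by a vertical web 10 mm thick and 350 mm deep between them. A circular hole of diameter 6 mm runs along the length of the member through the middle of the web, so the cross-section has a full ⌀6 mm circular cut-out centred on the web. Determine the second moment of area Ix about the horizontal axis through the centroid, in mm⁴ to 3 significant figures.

Treat the section as a set of non-overlapping primitives; coordinates are from the bounding-box lower-left.
Bottom flange: 200 × 12, A = 2 400 mm², y = 6 mm, Ī = 28 800 mm⁴.
Web: 10 × 350, A = 3 500 mm², y = 187 mm, Ī = 35 729 167 mm⁴.
Top flange: 200 × 12, A = 2 400 mm², y = 368 mm, Ī = 28 800 mm⁴.
Hole (subtracted): ⌀6, A = 28.274 mm², y = 187 mm, Ī = 63.617 mm⁴.
By symmetry the centroid is at mid-height, ȳ = 187 mm.
Transfer each piece to the horizontal axis through the centroid using Ī + A·d² with d = y − 187:
  bottom flange: d = -181 mm → contributes +78 655 200 mm⁴
  web: d = 0 mm → contributes +35 729 167 mm⁴
  top flange: d = 181 mm → contributes +78 655 200 mm⁴
  hole: d = 0 mm → contributes −63.617 mm⁴
Total I = 193 039 503 mm⁴.

Ix ≈ 1.93 × 10⁸ mm⁴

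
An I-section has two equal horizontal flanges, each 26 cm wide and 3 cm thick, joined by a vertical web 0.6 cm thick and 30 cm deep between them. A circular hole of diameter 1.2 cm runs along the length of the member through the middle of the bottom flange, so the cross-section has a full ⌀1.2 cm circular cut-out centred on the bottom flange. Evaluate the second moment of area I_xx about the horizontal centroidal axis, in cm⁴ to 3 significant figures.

Treat the section as a set of non-overlapping primitives; coordinates are from the bounding-box lower-left.
Bottom flange: 26 × 3, A = 78 cm², y = 1.5 cm, Ī = 58.5 cm⁴.
Web: 0.6 × 30, A = 18 cm², y = 18 cm, Ī = 1 350 cm⁴.
Top flange: 26 × 3, A = 78 cm², y = 34.5 cm, Ī = 58.5 cm⁴.
Hole (subtracted): ⌀1.2, A = 1.131 cm², y = 1.5 cm, Ī = 0.10179 cm⁴.
Centroid: ȳ = ΣA·y / ΣA = 18.108 cm.
Transfer each piece to the horizontal centroidal axis using Ī + A·d² with d = y − 18.108:
  bottom flange: d = -16.608 cm → contributes +21 573 cm⁴
  web: d = -0.10795 cm → contributes +1350.2 cm⁴
  top flange: d = 16.392 cm → contributes +21 017 cm⁴
  hole: d = -16.608 cm → contributes −312.05 cm⁴
Total I = 43 628 cm⁴.

I_xx ≈ 4.36 × 10⁴ cm⁴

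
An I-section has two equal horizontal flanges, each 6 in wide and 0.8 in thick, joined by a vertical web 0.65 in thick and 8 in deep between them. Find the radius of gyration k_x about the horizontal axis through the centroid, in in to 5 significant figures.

Treat the section as a set of non-overlapping primitives; coordinates are from the bounding-box lower-left.
Bottom flange: 6 × 0.8, A = 4.8 in², y = 0.4 in, Ī = 0.256 in⁴.
Web: 0.65 × 8, A = 5.2 in², y = 4.8 in, Ī = 27.73333 in⁴.
Top flange: 6 × 0.8, A = 4.8 in², y = 9.2 in, Ī = 0.256 in⁴.
By symmetry the centroid is at mid-height, ȳ = 4.8 in.
Transfer each piece to the horizontal axis through the centroid using Ī + A·d² with d = y − 4.8:
  bottom flange: d = -4.4 in → contributes +93.184 in⁴
  web: d = 0 in → contributes +27.73333 in⁴
  top flange: d = 4.4 in → contributes +93.184 in⁴
Total I = 214.1013 in⁴.
Radius of gyration: k = √(I/A) = √(214.1013 / 14.8) = 3.80346 in.

k_x ≈ 3.8035 in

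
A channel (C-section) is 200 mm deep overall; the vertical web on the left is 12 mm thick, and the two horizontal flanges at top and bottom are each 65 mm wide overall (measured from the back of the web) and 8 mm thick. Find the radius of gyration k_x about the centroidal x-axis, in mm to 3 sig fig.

k_x ≈ 69.8 mm

Treat the section as a set of non-overlapping primitives; coordinates are from the bounding-box lower-left.
Web: 12 × 200, A = 2 400 mm², y = 100 mm, Ī = 8 000 000 mm⁴.
Top flange (beyond web): 53 × 8, A = 424 mm², y = 196 mm, Ī = 2261.3 mm⁴.
Bottom flange (beyond web): 53 × 8, A = 424 mm², y = 4 mm, Ī = 2261.3 mm⁴.
By symmetry the centroid is at mid-height, ȳ = 100 mm.
Transfer each piece to the centroidal x-axis using Ī + A·d² with d = y − 100:
  web: d = 0 mm → contributes +8 000 000 mm⁴
  top flange (beyond web): d = 96 mm → contributes +3 909 845 mm⁴
  bottom flange (beyond web): d = -96 mm → contributes +3 909 845 mm⁴
Total I = 15 819 691 mm⁴.
Radius of gyration: k = √(I/A) = √(15 819 691 / 3 248) = 69.79 mm.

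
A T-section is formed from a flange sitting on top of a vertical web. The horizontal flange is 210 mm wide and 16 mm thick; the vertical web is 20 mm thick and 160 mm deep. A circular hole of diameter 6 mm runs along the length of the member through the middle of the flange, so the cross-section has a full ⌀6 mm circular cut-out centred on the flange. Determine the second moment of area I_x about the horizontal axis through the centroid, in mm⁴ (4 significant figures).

I_x ≈ 1.954 × 10⁷ mm⁴

Break the section into simple shapes (no overlaps), measuring from the bottom-left corner of the bounding box.
Flange: 210 × 16, A = 3 360 mm², y = 168 mm, Ī = 71 680 mm⁴.
Web: 20 × 160, A = 3 200 mm², y = 80 mm, Ī = 6 826 667 mm⁴.
Hole (subtracted): ⌀6, A = 28.2743 mm², y = 168 mm, Ī = 63.6173 mm⁴.
Centroid: ȳ = ΣA·y / ΣA = 124.887 mm.
Transfer each piece to the horizontal axis through the centroid using Ī + A·d² with d = y − 124.887:
  flange: d = 43.1126 mm → contributes +6 316 914 mm⁴
  web: d = -44.8874 mm → contributes +13 274 264 mm⁴
  hole: d = 43.1126 mm → contributes −52617.1 mm⁴
Total I = 19 538 561 mm⁴.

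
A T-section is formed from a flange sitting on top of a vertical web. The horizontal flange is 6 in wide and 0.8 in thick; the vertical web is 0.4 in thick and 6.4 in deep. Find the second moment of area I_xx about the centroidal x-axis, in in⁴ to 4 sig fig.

Treat the section as a set of non-overlapping primitives; coordinates are from the bounding-box lower-left.
Flange: 6 × 0.8, A = 4.8 in², y = 6.8 in, Ī = 0.256 in⁴.
Web: 0.4 × 6.4, A = 2.56 in², y = 3.2 in, Ī = 8.73813 in⁴.
Centroid: ȳ = ΣA·y / ΣA = 5.54783 in.
Transfer each piece to the centroidal x-axis using Ī + A·d² with d = y − 5.54783:
  flange: d = 1.25217 in → contributes +7.78211 in⁴
  web: d = -2.34783 in → contributes +22.8496 in⁴
Total I = 30.6317 in⁴.

I_xx ≈ 30.63 in⁴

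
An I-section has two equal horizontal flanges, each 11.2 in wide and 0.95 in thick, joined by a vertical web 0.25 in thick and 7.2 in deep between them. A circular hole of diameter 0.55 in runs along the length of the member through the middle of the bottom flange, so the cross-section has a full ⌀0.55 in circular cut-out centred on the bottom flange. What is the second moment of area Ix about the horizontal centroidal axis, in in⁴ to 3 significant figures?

Treat the section as a set of non-overlapping primitives; coordinates are from the bounding-box lower-left.
Bottom flange: 11.2 × 0.95, A = 10.64 in², y = 0.475 in, Ī = 0.80022 in⁴.
Web: 0.25 × 7.2, A = 1.8 in², y = 4.55 in, Ī = 7.776 in⁴.
Top flange: 11.2 × 0.95, A = 10.64 in², y = 8.625 in, Ī = 0.80022 in⁴.
Hole (subtracted): ⌀0.55, A = 0.23758 in², y = 0.475 in, Ī = 0.0044918 in⁴.
Centroid: ȳ = ΣA·y / ΣA = 4.5924 in.
Transfer each piece to the horizontal centroidal axis using Ī + A·d² with d = y − 4.5924:
  bottom flange: d = -4.1174 in → contributes +181.18 in⁴
  web: d = -0.042384 in → contributes +7.7792 in⁴
  top flange: d = 4.0326 in → contributes +173.83 in⁴
  hole: d = -4.1174 in → contributes −4.0322 in⁴
Total I = 358.75 in⁴.

Ix ≈ 359 in⁴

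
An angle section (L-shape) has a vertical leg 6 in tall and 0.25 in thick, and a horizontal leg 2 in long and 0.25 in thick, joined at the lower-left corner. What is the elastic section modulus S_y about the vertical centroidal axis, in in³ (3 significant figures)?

Decompose the section into non-overlapping parts with the origin at the bottom-left of its bounding rectangle.
Vertical leg: 0.25 × 6, A = 1.5 in², x = 0.125 in, Ī = 0.0078125 in⁴.
Horizontal leg (remainder): 1.75 × 0.25, A = 0.4375 in², x = 1.125 in, Ī = 0.11165 in⁴.
Centroid: x̄ = ΣA·x / ΣA = 0.35081 in.
Transfer each piece to the vertical centroidal axis using Ī + A·d² with d = x − 0.35081:
  vertical leg: d = -0.22581 in → contributes +0.084295 in⁴
  horizontal leg (remainder): d = 0.77419 in → contributes +0.37388 in⁴
Total I = 0.45818 in⁴.
Extreme fibre distance c = 1.6492 in; S = I/c = 0.27782 in³.

S_y ≈ 0.278 in³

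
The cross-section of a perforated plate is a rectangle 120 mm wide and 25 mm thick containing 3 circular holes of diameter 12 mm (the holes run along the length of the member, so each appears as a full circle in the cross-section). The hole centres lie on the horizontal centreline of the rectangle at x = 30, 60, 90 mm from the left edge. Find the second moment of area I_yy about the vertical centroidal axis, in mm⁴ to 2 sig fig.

I_yy ≈ 3.4 × 10⁶ mm⁴

Treat the section as a set of non-overlapping primitives; coordinates are from the bounding-box lower-left.
Plate: 120 × 25, A = 3 000 mm², x = 60 mm, Ī = 3 600 000 mm⁴.
Hole 1 (subtracted): ⌀12, A = 113.1 mm², x = 30 mm, Ī = 1 018 mm⁴.
Hole 2 (subtracted): ⌀12, A = 113.1 mm², x = 60 mm, Ī = 1 018 mm⁴.
Hole 3 (subtracted): ⌀12, A = 113.1 mm², x = 90 mm, Ī = 1 018 mm⁴.
By symmetry the centroid is at mid-width, x̄ = 60 mm.
Transfer each piece to the vertical centroidal axis using Ī + A·d² with d = x − 60:
  plate: d = 0 mm → contributes +3 600 000 mm⁴
  hole 1: d = -30 mm → contributes −102 805 mm⁴
  hole 2: d = 0 mm → contributes −1 018 mm⁴
  hole 3: d = 30 mm → contributes −102 805 mm⁴
Total I = 3 393 371 mm⁴.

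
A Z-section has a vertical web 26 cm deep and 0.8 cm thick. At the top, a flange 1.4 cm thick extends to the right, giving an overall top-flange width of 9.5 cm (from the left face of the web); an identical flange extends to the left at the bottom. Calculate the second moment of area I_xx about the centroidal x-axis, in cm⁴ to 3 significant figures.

Split into non-overlapping primitives; take the origin at the lower-left of the bounding box.
Web: 0.8 × 26, A = 20.8 cm², y = 13 cm, Ī = 1171.7 cm⁴.
Top flange (beyond web): 8.7 × 1.4, A = 12.18 cm², y = 25.3 cm, Ī = 1.9894 cm⁴.
Bottom flange (beyond web): 8.7 × 1.4, A = 12.18 cm², y = 0.7 cm, Ī = 1.9894 cm⁴.
Centroid: ȳ = ΣA·y / ΣA = 13 cm.
Transfer each piece to the centroidal x-axis using Ī + A·d² with d = y − 13:
  web: d = 0 cm → contributes +1171.7 cm⁴
  top flange (beyond web): d = 12.3 cm → contributes +1844.7 cm⁴
  bottom flange (beyond web): d = -12.3 cm → contributes +1844.7 cm⁴
Total I = 4861.1 cm⁴.

I_xx ≈ 4860 cm⁴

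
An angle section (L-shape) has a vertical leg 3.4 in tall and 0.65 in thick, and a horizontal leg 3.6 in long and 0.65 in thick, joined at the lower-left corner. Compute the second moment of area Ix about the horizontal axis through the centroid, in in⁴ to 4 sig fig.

Split into non-overlapping primitives; take the origin at the lower-left of the bounding box.
Vertical leg: 0.65 × 3.4, A = 2.21 in², y = 1.7 in, Ī = 2.12897 in⁴.
Horizontal leg (remainder): 2.95 × 0.65, A = 1.9175 in², y = 0.325 in, Ī = 0.067512 in⁴.
Centroid: ȳ = ΣA·y / ΣA = 1.06122 in.
Transfer each piece to the horizontal axis through the centroid using Ī + A·d² with d = y − 1.06122:
  vertical leg: d = 0.63878 in → contributes +3.03073 in⁴
  horizontal leg (remainder): d = -0.73622 in → contributes +1.10684 in⁴
Total I = 4.13757 in⁴.

Ix ≈ 4.138 in⁴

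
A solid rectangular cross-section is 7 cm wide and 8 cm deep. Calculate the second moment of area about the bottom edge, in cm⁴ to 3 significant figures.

I_base ≈ 1190 cm⁴

The section: 7 × 8, A = 56 cm², y = 4 cm, Ī = 298.67 cm⁴.
Transfer it to a horizontal axis along the bottom face using Ī + A·d² with d = y − 0:
  the section: d = 4 cm → contributes +1194.7 cm⁴
Total I = 1194.7 cm⁴.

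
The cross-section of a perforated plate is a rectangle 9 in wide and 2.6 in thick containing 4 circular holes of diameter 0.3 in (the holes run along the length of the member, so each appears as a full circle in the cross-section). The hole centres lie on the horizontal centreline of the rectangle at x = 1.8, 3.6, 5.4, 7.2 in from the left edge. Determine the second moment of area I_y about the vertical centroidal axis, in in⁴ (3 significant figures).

I_y ≈ 157 in⁴

Split into non-overlapping primitives; take the origin at the lower-left of the bounding box.
Plate: 9 × 2.6, A = 23.4 in², x = 4.5 in, Ī = 157.95 in⁴.
Hole 1 (subtracted): ⌀0.3, A = 0.070686 in², x = 1.8 in, Ī = 0.00039761 in⁴.
Hole 2 (subtracted): ⌀0.3, A = 0.070686 in², x = 3.6 in, Ī = 0.00039761 in⁴.
Hole 3 (subtracted): ⌀0.3, A = 0.070686 in², x = 5.4 in, Ī = 0.00039761 in⁴.
Hole 4 (subtracted): ⌀0.3, A = 0.070686 in², x = 7.2 in, Ī = 0.00039761 in⁴.
By symmetry the centroid is at mid-width, x̄ = 4.5 in.
Transfer each piece to the vertical centroidal axis using Ī + A·d² with d = x − 4.5:
  plate: d = 0 in → contributes +157.95 in⁴
  hole 1: d = -2.7 in → contributes −0.5157 in⁴
  hole 2: d = -0.9 in → contributes −0.057653 in⁴
  hole 3: d = 0.9 in → contributes −0.057653 in⁴
  hole 4: d = 2.7 in → contributes −0.5157 in⁴
Total I = 156.8 in⁴.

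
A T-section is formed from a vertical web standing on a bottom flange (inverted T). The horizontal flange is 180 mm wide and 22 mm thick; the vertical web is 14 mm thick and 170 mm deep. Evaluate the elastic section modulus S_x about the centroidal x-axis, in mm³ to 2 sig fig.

Break the section into simple shapes (no overlaps), measuring from the bottom-left corner of the bounding box.
Flange: 180 × 22, A = 3 960 mm², y = 11 mm, Ī = 159 720 mm⁴.
Web: 14 × 170, A = 2 380 mm², y = 107 mm, Ī = 5 731 833 mm⁴.
Centroid: ȳ = ΣA·y / ΣA = 47.04 mm.
Transfer each piece to the centroidal x-axis using Ī + A·d² with d = y − 47.04:
  flange: d = -36.04 mm → contributes +5 302 679 mm⁴
  web: d = 59.96 mm → contributes +14 289 025 mm⁴
Total I = 19 591 704 mm⁴.
Extreme fibre distance c = 145 mm; S = I/c = 135 150 mm³.

S_x ≈ 1.4 × 10⁵ mm³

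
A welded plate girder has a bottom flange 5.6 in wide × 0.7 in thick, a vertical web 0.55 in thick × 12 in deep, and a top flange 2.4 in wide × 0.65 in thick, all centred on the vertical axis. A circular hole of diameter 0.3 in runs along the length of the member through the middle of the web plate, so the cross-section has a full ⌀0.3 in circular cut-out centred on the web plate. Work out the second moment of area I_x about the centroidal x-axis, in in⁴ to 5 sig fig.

I_x ≈ 281.09 in⁴

Decompose the section into non-overlapping parts with the origin at the bottom-left of its bounding rectangle.
Bottom plate: 5.6 × 0.7, A = 3.92 in², y = 0.35 in, Ī = 0.1600667 in⁴.
Web plate: 0.55 × 12, A = 6.6 in², y = 6.7 in, Ī = 79.2 in⁴.
Top plate: 2.4 × 0.65, A = 1.56 in², y = 13.025 in, Ī = 0.054925 in⁴.
Hole (subtracted): ⌀0.3, A = 0.07068583 in², y = 6.7 in, Ī = 0.0003976078 in⁴.
Centroid: ȳ = ΣA·y / ΣA = 5.448888 in.
Transfer each piece to the centroidal x-axis using Ī + A·d² with d = y − 5.448888:
  bottom plate: d = -5.098888 in → contributes +102.0748 in⁴
  web plate: d = 1.251112 in → contributes +89.53086 in⁴
  top plate: d = 7.576112 in → contributes +89.59499 in⁴
  hole: d = 1.251112 in → contributes −0.1110409 in⁴
Total I = 281.0896 in⁴.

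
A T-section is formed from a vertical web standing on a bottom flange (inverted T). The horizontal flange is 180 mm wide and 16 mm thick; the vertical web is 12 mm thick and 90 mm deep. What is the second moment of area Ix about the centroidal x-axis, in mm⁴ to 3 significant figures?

Split into non-overlapping primitives; take the origin at the lower-left of the bounding box.
Flange: 180 × 16, A = 2 880 mm², y = 8 mm, Ī = 61 440 mm⁴.
Web: 12 × 90, A = 1 080 mm², y = 61 mm, Ī = 729 000 mm⁴.
Centroid: ȳ = ΣA·y / ΣA = 22.455 mm.
Transfer each piece to the centroidal x-axis using Ī + A·d² with d = y − 22.455:
  flange: d = -14.455 mm → contributes +663 170 mm⁴
  web: d = 38.545 mm → contributes +2 333 612 mm⁴
Total I = 2 996 782 mm⁴.

Ix ≈ 3.00 × 10⁶ mm⁴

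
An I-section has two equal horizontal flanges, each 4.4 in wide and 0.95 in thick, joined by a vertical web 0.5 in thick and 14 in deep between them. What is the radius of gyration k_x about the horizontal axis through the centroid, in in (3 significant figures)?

Break the section into simple shapes (no overlaps), measuring from the bottom-left corner of the bounding box.
Bottom flange: 4.4 × 0.95, A = 4.18 in², y = 0.475 in, Ī = 0.31437 in⁴.
Web: 0.5 × 14, A = 7 in², y = 7.95 in, Ī = 114.33 in⁴.
Top flange: 4.4 × 0.95, A = 4.18 in², y = 15.425 in, Ī = 0.31437 in⁴.
By symmetry the centroid is at mid-height, ȳ = 7.95 in.
Transfer each piece to the horizontal axis through the centroid using Ī + A·d² with d = y − 7.95:
  bottom flange: d = -7.475 in → contributes +233.87 in⁴
  web: d = 0 in → contributes +114.33 in⁴
  top flange: d = 7.475 in → contributes +233.87 in⁴
Total I = 582.08 in⁴.
Radius of gyration: k = √(I/A) = √(582.08 / 15.36) = 6.156 in.

k_x ≈ 6.16 in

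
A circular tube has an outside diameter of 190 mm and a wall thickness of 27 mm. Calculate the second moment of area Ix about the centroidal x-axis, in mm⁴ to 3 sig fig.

Decompose the section into non-overlapping parts with the origin at the bottom-left of its bounding rectangle.
Outer circle: ⌀190, A = 28 353 mm², y = 95 mm, Ī = 63 971 171 mm⁴.
Bore (subtracted): ⌀136, A = 14 527 mm², y = 95 mm, Ī = 16 792 893 mm⁴.
By symmetry the centroid is at mid-height, ȳ = 95 mm.
All pieces are centred on the centroidal x-axis, so I = ΣĪ (holes subtracted) = 47 178 278 mm⁴.

Ix ≈ 4.72 × 10⁷ mm⁴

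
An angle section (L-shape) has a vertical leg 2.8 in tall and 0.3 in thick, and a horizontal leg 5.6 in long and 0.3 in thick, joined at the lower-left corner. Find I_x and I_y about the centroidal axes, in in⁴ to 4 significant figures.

Split into non-overlapping primitives; take the origin at the lower-left of the bounding box.
Vertical leg: 0.3 × 2.8, A = 0.84 in², y = 1.4 in, Ī = 0.5488 in⁴.
Horizontal leg (remainder): 5.3 × 0.3, A = 1.59 in², y = 0.15 in, Ī = 0.011925 in⁴.
Centroid: ȳ = ΣA·y / ΣA = 0.582099 in.
Transfer each piece to the centroidal x-axis using Ī + A·d² with d = y − 0.582099:
  vertical leg: d = 0.817901 in → contributes +1.11073 in⁴
  horizontal leg (remainder): d = -0.432099 in → contributes +0.308793 in⁴
Total I = 1.41952 in⁴.
For the y-axis: x̄ = 1.9821 in.
Repeating about the centroidal y-axis gives I_y = 8.03732 in⁴.

I_x ≈ 1.420 in⁴, I_y ≈ 8.037 in⁴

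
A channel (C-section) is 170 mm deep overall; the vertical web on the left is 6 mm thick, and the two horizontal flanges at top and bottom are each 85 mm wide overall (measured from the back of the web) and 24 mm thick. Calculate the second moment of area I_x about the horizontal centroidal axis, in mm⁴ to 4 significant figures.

Split into non-overlapping primitives; take the origin at the lower-left of the bounding box.
Web: 6 × 170, A = 1 020 mm², y = 85 mm, Ī = 2 456 500 mm⁴.
Top flange (beyond web): 79 × 24, A = 1 896 mm², y = 158 mm, Ī = 91 008 mm⁴.
Bottom flange (beyond web): 79 × 24, A = 1 896 mm², y = 12 mm, Ī = 91 008 mm⁴.
By symmetry the centroid is at mid-height, ȳ = 85 mm.
Transfer each piece to the horizontal centroidal axis using Ī + A·d² with d = y − 85:
  web: d = 0 mm → contributes +2 456 500 mm⁴
  top flange (beyond web): d = 73 mm → contributes +10 194 792 mm⁴
  bottom flange (beyond web): d = -73 mm → contributes +10 194 792 mm⁴
Total I = 22 846 084 mm⁴.

I_x ≈ 2.285 × 10⁷ mm⁴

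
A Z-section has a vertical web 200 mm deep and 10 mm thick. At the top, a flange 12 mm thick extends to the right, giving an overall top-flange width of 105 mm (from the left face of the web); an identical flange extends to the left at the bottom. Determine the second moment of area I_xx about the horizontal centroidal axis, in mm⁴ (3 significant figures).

Split into non-overlapping primitives; take the origin at the lower-left of the bounding box.
Web: 10 × 200, A = 2 000 mm², y = 100 mm, Ī = 6 666 667 mm⁴.
Top flange (beyond web): 95 × 12, A = 1 140 mm², y = 194 mm, Ī = 13 680 mm⁴.
Bottom flange (beyond web): 95 × 12, A = 1 140 mm², y = 6 mm, Ī = 13 680 mm⁴.
Centroid: ȳ = ΣA·y / ΣA = 100 mm.
Transfer each piece to the horizontal centroidal axis using Ī + A·d² with d = y − 100:
  web: d = 0 mm → contributes +6 666 667 mm⁴
  top flange (beyond web): d = 94 mm → contributes +10 086 720 mm⁴
  bottom flange (beyond web): d = -94 mm → contributes +10 086 720 mm⁴
Total I = 26 840 107 mm⁴.

I_xx ≈ 2.68 × 10⁷ mm⁴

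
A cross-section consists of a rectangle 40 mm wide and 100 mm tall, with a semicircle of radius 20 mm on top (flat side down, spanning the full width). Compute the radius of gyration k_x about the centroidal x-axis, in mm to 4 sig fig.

Treat the section as a set of non-overlapping primitives; coordinates are from the bounding-box lower-left.
Rectangular body: 40 × 100, A = 4 000 mm², y = 50 mm, Ī = 3 333 333 mm⁴.
Semicircular cap: semicircle r = 20, A = 628.319 mm², y = 108.488 mm, Ī = 17561.1 mm⁴.
Centroid: ȳ = ΣA·y / ΣA = 57.9401 mm.
Transfer each piece to the centroidal x-axis using Ī + A·d² with d = y − 57.9401:
  rectangular body: d = -7.94009 mm → contributes +3 585 513 mm⁴
  semicircular cap: d = 50.5482 mm → contributes +1 622 989 mm⁴
Total I = 5 208 502 mm⁴.
Radius of gyration: k = √(I/A) = √(5 208 502 / 4628.32) = 33.5463 mm.

k_x ≈ 33.55 mm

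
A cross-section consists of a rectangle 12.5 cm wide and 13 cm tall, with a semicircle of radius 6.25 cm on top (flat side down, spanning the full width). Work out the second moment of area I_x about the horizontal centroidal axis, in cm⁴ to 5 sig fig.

Decompose the section into non-overlapping parts with the origin at the bottom-left of its bounding rectangle.
Rectangular body: 12.5 × 13, A = 162.5 cm², y = 6.5 cm, Ī = 2288.542 cm⁴.
Semicircular cap: semicircle r = 6.25, A = 61.35923 cm², y = 15.65258 cm, Ī = 167.4758 cm⁴.
Centroid: ȳ = ΣA·y / ΣA = 9.008699 cm.
Transfer each piece to the horizontal centroidal axis using Ī + A·d² with d = y − 9.008699:
  rectangular body: d = -2.508699 cm → contributes +3311.247 cm⁴
  semicircular cap: d = 6.643883 cm → contributes +2875.945 cm⁴
Total I = 6187.192 cm⁴.

I_x ≈ 6187.2 cm⁴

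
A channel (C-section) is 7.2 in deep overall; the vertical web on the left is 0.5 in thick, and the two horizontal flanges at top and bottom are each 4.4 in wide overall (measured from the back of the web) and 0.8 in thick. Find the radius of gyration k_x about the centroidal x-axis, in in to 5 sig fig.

k_x ≈ 2.8474 in

Split into non-overlapping primitives; take the origin at the lower-left of the bounding box.
Web: 0.5 × 7.2, A = 3.6 in², y = 3.6 in, Ī = 15.552 in⁴.
Top flange (beyond web): 3.9 × 0.8, A = 3.12 in², y = 6.8 in, Ī = 0.1664 in⁴.
Bottom flange (beyond web): 3.9 × 0.8, A = 3.12 in², y = 0.4 in, Ī = 0.1664 in⁴.
By symmetry the centroid is at mid-height, ȳ = 3.6 in.
Transfer each piece to the centroidal x-axis using Ī + A·d² with d = y − 3.6:
  web: d = 0 in → contributes +15.552 in⁴
  top flange (beyond web): d = 3.2 in → contributes +32.1152 in⁴
  bottom flange (beyond web): d = -3.2 in → contributes +32.1152 in⁴
Total I = 79.7824 in⁴.
Radius of gyration: k = √(I/A) = √(79.7824 / 9.84) = 2.847449 in.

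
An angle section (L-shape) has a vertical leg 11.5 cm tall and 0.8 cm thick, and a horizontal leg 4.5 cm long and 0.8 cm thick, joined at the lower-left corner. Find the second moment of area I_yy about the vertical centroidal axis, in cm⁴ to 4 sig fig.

Break the section into simple shapes (no overlaps), measuring from the bottom-left corner of the bounding box.
Vertical leg: 0.8 × 11.5, A = 9.2 cm², x = 0.4 cm, Ī = 0.490667 cm⁴.
Horizontal leg (remainder): 3.7 × 0.8, A = 2.96 cm², x = 2.65 cm, Ī = 3.37687 cm⁴.
Centroid: x̄ = ΣA·x / ΣA = 0.947697 cm.
Transfer each piece to the vertical centroidal axis using Ī + A·d² with d = x − 0.947697:
  vertical leg: d = -0.547697 cm → contributes +3.25041 cm⁴
  horizontal leg (remainder): d = 1.7023 cm → contributes +11.9545 cm⁴
Total I = 15.2049 cm⁴.

I_yy ≈ 15.20 cm⁴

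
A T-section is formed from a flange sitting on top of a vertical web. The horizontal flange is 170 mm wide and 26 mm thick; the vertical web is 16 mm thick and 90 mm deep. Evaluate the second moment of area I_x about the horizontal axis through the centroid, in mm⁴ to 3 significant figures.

I_x ≈ 4.87 × 10⁶ mm⁴

Split into non-overlapping primitives; take the origin at the lower-left of the bounding box.
Flange: 170 × 26, A = 4 420 mm², y = 103 mm, Ī = 248 993 mm⁴.
Web: 16 × 90, A = 1 440 mm², y = 45 mm, Ī = 972 000 mm⁴.
Centroid: ȳ = ΣA·y / ΣA = 88.747 mm.
Transfer each piece to the horizontal axis through the centroid using Ī + A·d² with d = y − 88.747:
  flange: d = 14.253 mm → contributes +1 146 852 mm⁴
  web: d = -43.747 mm → contributes +3 727 927 mm⁴
Total I = 4 874 780 mm⁴.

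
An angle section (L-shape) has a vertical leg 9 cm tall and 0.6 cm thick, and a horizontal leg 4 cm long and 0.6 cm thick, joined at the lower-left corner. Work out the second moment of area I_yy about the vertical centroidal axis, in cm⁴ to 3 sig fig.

I_yy ≈ 8.05 cm⁴

Decompose the section into non-overlapping parts with the origin at the bottom-left of its bounding rectangle.
Vertical leg: 0.6 × 9, A = 5.4 cm², x = 0.3 cm, Ī = 0.162 cm⁴.
Horizontal leg (remainder): 3.4 × 0.6, A = 2.04 cm², x = 2.3 cm, Ī = 1.9652 cm⁴.
Centroid: x̄ = ΣA·x / ΣA = 0.84839 cm.
Transfer each piece to the vertical centroidal axis using Ī + A·d² with d = x − 0.84839:
  vertical leg: d = -0.54839 cm → contributes +1.7859 cm⁴
  horizontal leg (remainder): d = 1.4516 cm → contributes +6.2638 cm⁴
Total I = 8.0498 cm⁴.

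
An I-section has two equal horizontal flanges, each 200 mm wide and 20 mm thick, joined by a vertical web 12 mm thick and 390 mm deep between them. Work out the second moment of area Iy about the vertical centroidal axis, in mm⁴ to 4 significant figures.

Iy ≈ 2.672 × 10⁷ mm⁴

Treat the section as a set of non-overlapping primitives; coordinates are from the bounding-box lower-left.
Bottom flange: 200 × 20, A = 4 000 mm², x = 100 mm, Ī = 13 333 333 mm⁴.
Web: 12 × 390, A = 4 680 mm², x = 100 mm, Ī = 56 160 mm⁴.
Top flange: 200 × 20, A = 4 000 mm², x = 100 mm, Ī = 13 333 333 mm⁴.
By symmetry the centroid is at mid-width, x̄ = 100 mm.
All pieces are centred on the vertical centroidal axis, so I = ΣĪ = 26 722 827 mm⁴.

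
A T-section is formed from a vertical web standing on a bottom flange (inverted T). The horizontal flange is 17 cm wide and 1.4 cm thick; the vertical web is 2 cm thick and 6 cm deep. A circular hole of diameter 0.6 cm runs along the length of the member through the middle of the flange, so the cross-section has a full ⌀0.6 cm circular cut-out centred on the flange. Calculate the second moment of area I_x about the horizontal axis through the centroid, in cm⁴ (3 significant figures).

Decompose the section into non-overlapping parts with the origin at the bottom-left of its bounding rectangle.
Flange: 17 × 1.4, A = 23.8 cm², y = 0.7 cm, Ī = 3.8873 cm⁴.
Web: 2 × 6, A = 12 cm², y = 4.4 cm, Ī = 36 cm⁴.
Hole (subtracted): ⌀0.6, A = 0.28274 cm², y = 0.7 cm, Ī = 0.0063617 cm⁴.
Centroid: ȳ = ΣA·y / ΣA = 1.9501 cm.
Transfer each piece to the horizontal axis through the centroid using Ī + A·d² with d = y − 1.9501:
  flange: d = -1.2501 cm → contributes +41.081 cm⁴
  web: d = 2.4499 cm → contributes +108.02 cm⁴
  hole: d = -1.2501 cm → contributes −0.44822 cm⁴
Total I = 148.66 cm⁴.

I_x ≈ 149 cm⁴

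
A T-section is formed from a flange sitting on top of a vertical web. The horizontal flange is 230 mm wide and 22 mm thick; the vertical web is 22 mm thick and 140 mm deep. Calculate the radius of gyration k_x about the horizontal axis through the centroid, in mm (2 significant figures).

k_x ≈ 47 mm

Decompose the section into non-overlapping parts with the origin at the bottom-left of its bounding rectangle.
Flange: 230 × 22, A = 5 060 mm², y = 151 mm, Ī = 204 087 mm⁴.
Web: 22 × 140, A = 3 080 mm², y = 70 mm, Ī = 5 030 667 mm⁴.
Centroid: ȳ = ΣA·y / ΣA = 120.4 mm.
Transfer each piece to the horizontal axis through the centroid using Ī + A·d² with d = y − 120.4:
  flange: d = 30.65 mm → contributes +4 957 145 mm⁴
  web: d = -50.35 mm → contributes +12 839 263 mm⁴
Total I = 17 796 408 mm⁴.
Radius of gyration: k = √(I/A) = √(17 796 408 / 8 140) = 46.76 mm.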